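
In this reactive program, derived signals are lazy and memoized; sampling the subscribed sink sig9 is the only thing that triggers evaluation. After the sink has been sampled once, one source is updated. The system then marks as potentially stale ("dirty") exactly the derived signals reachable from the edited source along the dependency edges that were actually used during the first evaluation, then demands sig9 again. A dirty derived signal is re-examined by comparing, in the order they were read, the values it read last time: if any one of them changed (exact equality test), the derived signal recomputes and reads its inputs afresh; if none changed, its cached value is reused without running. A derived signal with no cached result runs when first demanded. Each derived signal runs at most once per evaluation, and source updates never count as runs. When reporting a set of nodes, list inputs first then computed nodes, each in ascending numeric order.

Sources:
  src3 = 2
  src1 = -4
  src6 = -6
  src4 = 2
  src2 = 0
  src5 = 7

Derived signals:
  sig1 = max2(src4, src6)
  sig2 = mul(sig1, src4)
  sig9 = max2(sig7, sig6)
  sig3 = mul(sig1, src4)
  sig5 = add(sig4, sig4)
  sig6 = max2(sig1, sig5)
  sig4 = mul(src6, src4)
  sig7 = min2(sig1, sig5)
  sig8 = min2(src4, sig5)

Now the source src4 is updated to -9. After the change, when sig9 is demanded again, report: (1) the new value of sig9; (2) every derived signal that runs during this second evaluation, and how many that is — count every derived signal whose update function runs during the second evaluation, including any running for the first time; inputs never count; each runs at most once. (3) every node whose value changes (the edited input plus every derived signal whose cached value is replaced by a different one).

Demanding sig9 again yields 108.
6 derived signals run: sig1, sig4, sig5, sig6, sig7, sig9.
The nodes whose values change: src4, sig1, sig4, sig5, sig6, sig7, sig9.

First demand of the output computes:
  sig1 = max2(2, -6) = 2
  sig4 = mul(-6, 2) = -12
  sig5 = add(-12, -12) = -24
  sig6 = max2(2, -24) = 2
  sig7 = min2(2, -24) = -24
  sig9 = max2(-24, 2) = 2

After the edit, cleaning proceeds:
  sig1: a read changed (src4 2->-9) — executes, giving -6.
  sig4: a read changed (src4 2->-9) — executes, giving 54.
  sig5: a read changed (sig4 -12->54; sig4 -12->54) — executes, giving 108.
  sig6: a read changed (sig1 2->-6; sig5 -24->108) — executes, giving 108.
  sig7: a read changed (sig1 2->-6; sig5 -24->108) — executes, giving -6.
  sig9: a read changed (sig7 -24->-6; sig6 2->108) — executes, giving 108.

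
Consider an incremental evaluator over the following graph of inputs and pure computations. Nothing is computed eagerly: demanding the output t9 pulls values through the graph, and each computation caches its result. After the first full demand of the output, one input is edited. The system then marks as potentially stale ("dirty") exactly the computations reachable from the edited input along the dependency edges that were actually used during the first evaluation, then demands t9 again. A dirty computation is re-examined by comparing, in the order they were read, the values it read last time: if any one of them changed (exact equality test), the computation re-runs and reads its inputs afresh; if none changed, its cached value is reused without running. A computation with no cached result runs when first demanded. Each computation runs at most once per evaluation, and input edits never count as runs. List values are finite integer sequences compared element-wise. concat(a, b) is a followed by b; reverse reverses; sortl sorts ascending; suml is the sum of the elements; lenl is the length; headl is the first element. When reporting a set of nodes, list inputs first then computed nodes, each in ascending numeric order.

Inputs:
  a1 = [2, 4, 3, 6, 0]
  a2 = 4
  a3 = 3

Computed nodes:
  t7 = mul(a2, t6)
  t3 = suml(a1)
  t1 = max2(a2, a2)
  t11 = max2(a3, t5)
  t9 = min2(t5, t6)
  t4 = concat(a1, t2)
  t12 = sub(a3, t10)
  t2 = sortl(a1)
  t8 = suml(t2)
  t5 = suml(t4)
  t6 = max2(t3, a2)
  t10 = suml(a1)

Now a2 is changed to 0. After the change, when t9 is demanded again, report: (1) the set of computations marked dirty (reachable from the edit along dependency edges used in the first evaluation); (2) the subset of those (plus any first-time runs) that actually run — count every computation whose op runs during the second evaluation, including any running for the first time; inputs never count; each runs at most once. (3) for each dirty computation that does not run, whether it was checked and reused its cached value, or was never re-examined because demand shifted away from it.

Dirty set: t6, t9.
Run set: t6 (1 run).
Re-examined without running (cache reused): t9.
The important point: t6 recomputes to an identical value, and the output ends up unchanged.

Initial pass — values computed on the first demand:
  t2 = sortl([2, 4, 3, 6, 0]) = [0, 2, 3, 4, 6]
  t3 = suml([2, 4, 3, 6, 0]) = 15
  t4 = concat([2, 4, 3, 6, 0], [0, 2, 3, 4, 6]) = [2, 4, 3, 6, 0, 0, 2, 3, 4, 6]
  t5 = suml([2, 4, 3, 6, 0, 0, 2, 3, 4, 6]) = 30
  t6 = max2(15, 4) = 15
  t9 = min2(30, 15) = 15

Second demand — change propagation:
  t6: re-runs because a2 4->0; new result 15 (unchanged).
  t9: re-examined; everything it read last time is the same (t5 unchanged, t6 unchanged) — cache 15 kept, no run.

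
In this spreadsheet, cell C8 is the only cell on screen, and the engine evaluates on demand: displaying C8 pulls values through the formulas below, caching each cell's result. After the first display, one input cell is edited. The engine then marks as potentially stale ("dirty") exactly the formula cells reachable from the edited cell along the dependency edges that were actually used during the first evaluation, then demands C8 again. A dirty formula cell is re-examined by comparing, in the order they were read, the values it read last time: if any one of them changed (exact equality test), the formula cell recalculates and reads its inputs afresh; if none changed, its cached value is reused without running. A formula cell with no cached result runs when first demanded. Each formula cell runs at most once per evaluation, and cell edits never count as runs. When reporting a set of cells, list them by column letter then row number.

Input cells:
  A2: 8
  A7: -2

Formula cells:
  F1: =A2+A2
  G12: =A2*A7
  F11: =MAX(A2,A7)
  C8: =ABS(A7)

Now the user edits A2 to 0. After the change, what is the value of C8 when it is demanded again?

C8 now evaluates to 2.
The important point: nothing the output needs ever reads A2, so the edit is invisible to it.

Initial pass — values computed on the first demand:
  C8 = ABS(-2) = 2

Second demand — change propagation:
  no demanded computation ever read A2, so the edit dirties nothing and nothing runs.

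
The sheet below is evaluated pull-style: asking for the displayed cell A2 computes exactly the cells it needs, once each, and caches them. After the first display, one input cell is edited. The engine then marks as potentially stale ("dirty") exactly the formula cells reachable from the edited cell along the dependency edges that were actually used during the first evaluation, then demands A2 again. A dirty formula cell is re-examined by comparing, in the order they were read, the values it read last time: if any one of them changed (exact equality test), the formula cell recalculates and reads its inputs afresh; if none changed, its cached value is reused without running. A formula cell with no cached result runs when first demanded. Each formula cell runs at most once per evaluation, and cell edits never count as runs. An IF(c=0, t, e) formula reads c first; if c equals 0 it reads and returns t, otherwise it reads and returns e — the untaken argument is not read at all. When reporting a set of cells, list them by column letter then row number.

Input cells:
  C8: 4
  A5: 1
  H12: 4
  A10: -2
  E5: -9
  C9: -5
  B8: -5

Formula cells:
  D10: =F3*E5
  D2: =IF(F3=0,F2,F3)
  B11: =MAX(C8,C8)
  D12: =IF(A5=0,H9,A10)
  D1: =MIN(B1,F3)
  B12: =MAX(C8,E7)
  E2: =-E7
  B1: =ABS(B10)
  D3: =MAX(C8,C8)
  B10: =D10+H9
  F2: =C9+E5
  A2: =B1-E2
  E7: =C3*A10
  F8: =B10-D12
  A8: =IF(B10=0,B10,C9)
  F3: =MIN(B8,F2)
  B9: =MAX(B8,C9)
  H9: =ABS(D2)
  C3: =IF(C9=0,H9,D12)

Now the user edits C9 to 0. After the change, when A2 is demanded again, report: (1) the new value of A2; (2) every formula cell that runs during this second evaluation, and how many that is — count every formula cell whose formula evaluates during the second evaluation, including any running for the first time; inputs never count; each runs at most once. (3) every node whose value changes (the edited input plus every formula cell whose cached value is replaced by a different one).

Demanding A2 again yields 72.
11 formula cells run: A2, B1, B10, C3, D2, D10, E2, E7, F2, F3, H9.
The nodes whose values change: A2, B1, B10, C3, C9, D2, D10, E2, E7, F2, F3, H9.

First demand of the output computes:
  F2 = -5 + -9 = -14
  F3 = MIN(-5, -14) = -14
  D2 = IF(F3=0: F3=-14 -> else branch F3) = -14
  D10 = -14 * -9 = 126
  H9 = ABS(-14) = 14
  B10 = 126 + 14 = 140
  B1 = ABS(140) = 140
  D12 = IF(A5=0: A5=1 -> else branch A10) = -2
  C3 = IF(C9=0: C9=-5 -> else branch D12) = -2
  E7 = -2 * -2 = 4
  E2 = -(4) = -4
  A2 = 140 - -4 = 144

After the edit, cleaning proceeds:
  F2: a read changed (C9 -5->0) — executes, giving -9.
  F3: a read changed (F2 -14->-9) — executes, giving -9.
  D2: a read changed (F3 -14->-9; F3 -14->-9) — executes, giving -9.
  D10: a read changed (F3 -14->-9) — executes, giving 81.
  H9: a read changed (D2 -14->-9) — executes, giving 9.
  B10: a read changed (D10 126->81; H9 14->9) — executes, giving 90.
  B1: a read changed (B10 140->90) — executes, giving 90.
  C3: a read changed (C9 -5->0) — executes, giving 9.
  E7: a read changed (C3 -2->9) — executes, giving -18.
  E2: a read changed (E7 4->-18) — executes, giving 18.
  A2: a read changed (B1 140->90; E2 -4->18) — executes, giving 72.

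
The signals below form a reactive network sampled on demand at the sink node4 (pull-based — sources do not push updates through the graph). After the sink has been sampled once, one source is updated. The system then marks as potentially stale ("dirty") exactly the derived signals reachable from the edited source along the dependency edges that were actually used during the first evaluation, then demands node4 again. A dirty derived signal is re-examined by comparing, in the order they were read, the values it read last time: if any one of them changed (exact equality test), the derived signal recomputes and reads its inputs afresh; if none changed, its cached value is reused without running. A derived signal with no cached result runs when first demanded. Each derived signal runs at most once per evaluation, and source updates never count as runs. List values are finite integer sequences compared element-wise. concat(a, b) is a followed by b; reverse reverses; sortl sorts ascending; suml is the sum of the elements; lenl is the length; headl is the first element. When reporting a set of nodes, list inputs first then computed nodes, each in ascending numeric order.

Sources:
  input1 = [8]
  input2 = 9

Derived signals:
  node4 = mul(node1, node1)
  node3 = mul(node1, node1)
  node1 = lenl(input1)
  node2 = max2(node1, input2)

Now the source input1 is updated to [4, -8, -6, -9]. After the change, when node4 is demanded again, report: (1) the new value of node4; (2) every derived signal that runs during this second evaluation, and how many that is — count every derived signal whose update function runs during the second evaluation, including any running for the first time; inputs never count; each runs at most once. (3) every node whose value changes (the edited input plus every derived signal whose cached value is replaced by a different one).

node4 now evaluates to 16.
Run set: node1, node4 (2 run).
Changed values: input1, node1, node4.

Initial pass — values computed on the first demand:
  node1 = lenl([8]) = 1
  node4 = mul(1, 1) = 1

Second demand — change propagation:
  node1: re-runs because input1 [8]->[4, -8, -6, -9]; new result 4.
  node4: re-runs because node1 1->4; node1 1->4; new result 16.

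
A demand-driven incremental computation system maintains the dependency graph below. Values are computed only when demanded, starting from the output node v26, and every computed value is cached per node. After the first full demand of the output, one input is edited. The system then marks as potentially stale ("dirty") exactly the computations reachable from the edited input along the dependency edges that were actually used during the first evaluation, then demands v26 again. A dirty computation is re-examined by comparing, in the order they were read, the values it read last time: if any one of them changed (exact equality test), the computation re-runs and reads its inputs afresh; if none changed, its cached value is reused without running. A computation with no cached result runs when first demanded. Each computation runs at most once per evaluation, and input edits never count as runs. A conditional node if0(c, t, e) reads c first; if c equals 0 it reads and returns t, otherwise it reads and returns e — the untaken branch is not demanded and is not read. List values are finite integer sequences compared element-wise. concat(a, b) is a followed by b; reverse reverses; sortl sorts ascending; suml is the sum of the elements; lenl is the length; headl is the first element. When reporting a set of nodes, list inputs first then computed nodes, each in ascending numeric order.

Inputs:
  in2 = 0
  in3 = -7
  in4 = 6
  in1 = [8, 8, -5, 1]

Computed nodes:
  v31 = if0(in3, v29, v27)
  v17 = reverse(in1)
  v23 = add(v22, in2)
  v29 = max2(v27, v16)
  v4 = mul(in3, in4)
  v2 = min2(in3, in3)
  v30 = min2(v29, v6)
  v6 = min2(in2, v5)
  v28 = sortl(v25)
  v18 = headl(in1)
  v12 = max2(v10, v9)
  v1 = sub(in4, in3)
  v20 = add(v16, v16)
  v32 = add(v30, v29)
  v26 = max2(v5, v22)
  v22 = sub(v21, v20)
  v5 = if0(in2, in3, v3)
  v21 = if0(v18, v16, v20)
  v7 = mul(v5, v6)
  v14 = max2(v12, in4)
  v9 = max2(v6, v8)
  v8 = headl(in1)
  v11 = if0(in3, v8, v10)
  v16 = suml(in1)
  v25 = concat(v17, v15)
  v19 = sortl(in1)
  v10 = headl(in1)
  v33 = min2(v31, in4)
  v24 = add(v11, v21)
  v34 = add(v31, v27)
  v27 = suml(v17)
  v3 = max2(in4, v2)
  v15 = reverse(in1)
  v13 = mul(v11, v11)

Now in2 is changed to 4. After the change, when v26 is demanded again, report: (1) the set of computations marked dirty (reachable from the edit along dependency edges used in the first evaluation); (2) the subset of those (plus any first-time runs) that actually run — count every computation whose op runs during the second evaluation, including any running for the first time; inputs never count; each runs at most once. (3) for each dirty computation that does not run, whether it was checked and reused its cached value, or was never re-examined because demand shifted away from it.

First evaluation (everything demanded from the output):
  v5 = if0(in2=0 -> then branch in3) = -7
  v16 = suml([8, 8, -5, 1]) = 12
  v18 = headl([8, 8, -5, 1]) = 8
  v20 = add(12, 12) = 24
  v21 = if0(v18=8 -> else branch v20) = 24
  v22 = sub(24, 24) = 0
  v26 = max2(-7, 0) = 0

Propagation after the edit:
  v2: demanded for the first time — runs, produces -7.
  v3: demanded for the first time — runs, produces 6.
  v5: runs — in2 0->4; result 6.
  v26: runs — v5 -7->6; result 6.

Key observation: a condition flipped, so demand reaches new nodes — v2, v3 run for the first time.

Marked dirty: v5, v26.
Computations that run: v2, v3, v5, v26 — 4 in total.
Every dirty computation ran.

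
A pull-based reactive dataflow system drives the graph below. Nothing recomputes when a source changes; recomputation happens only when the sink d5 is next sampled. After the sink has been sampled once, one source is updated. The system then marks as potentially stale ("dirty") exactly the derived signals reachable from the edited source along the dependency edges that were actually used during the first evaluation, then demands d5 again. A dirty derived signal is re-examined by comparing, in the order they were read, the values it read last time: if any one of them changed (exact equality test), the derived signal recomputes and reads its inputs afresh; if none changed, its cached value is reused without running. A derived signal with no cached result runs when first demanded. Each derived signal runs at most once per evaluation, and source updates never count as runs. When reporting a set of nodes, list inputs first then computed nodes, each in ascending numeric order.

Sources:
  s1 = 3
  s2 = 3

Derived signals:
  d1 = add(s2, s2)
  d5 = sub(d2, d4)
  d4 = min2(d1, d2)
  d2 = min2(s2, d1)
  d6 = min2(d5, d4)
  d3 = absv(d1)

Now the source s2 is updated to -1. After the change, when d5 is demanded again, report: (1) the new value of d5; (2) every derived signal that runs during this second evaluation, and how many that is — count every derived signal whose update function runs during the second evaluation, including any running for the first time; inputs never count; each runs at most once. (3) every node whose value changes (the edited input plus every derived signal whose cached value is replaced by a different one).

New value of d5: 0.
Derived signals that run: d1, d2, d4, d5 — 4 in total.
Values that change: s2, d1, d2, d4.

First evaluation (everything demanded from the output):
  d1 = add(3, 3) = 6
  d2 = min2(3, 6) = 3
  d4 = min2(6, 3) = 3
  d5 = sub(3, 3) = 0

Propagation after the edit:
  d1: runs — s2 3->-1; s2 3->-1; result -2.
  d2: runs — s2 3->-1; d1 6->-2; result -2.
  d4: runs — d1 6->-2; d2 3->-2; result -2.
  d5: runs — d2 3->-2; d4 3->-2; result 0 (same value as before).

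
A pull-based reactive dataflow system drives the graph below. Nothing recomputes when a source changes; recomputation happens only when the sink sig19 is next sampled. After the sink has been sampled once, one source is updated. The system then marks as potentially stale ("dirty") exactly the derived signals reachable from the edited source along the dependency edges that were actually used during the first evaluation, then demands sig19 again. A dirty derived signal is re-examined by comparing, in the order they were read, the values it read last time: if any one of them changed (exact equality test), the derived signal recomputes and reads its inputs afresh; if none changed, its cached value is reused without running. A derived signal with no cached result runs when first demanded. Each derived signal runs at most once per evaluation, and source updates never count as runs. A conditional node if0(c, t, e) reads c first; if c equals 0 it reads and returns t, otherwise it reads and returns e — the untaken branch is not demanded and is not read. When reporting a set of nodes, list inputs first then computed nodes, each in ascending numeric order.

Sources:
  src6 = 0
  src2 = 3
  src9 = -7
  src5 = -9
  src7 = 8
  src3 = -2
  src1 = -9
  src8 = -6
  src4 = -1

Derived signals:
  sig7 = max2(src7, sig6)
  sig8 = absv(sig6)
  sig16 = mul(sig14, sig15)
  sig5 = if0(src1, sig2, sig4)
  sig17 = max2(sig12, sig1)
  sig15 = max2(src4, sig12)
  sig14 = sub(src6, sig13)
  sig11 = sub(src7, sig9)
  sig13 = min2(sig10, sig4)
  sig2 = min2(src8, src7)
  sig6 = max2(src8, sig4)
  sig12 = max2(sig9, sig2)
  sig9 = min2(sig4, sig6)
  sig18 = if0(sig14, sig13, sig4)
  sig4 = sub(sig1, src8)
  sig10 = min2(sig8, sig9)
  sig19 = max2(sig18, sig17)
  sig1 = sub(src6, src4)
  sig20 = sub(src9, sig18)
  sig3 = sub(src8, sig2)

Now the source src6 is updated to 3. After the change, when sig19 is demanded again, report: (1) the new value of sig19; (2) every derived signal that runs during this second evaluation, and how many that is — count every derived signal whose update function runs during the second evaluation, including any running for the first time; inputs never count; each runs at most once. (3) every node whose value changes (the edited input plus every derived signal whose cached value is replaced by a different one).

New value of sig19: 10.
Derived signals that run: sig1, sig4, sig6, sig8, sig9, sig10, sig12, sig13, sig14, sig17, sig18, sig19 — 12 in total.
Values that change: src6, sig1, sig4, sig6, sig8, sig9, sig10, sig12, sig13, sig17, sig18, sig19.

First evaluation (everything demanded from the output):
  sig1 = sub(0, -1) = 1
  sig2 = min2(-6, 8) = -6
  sig4 = sub(1, -6) = 7
  sig6 = max2(-6, 7) = 7
  sig8 = absv(7) = 7
  sig9 = min2(7, 7) = 7
  sig10 = min2(7, 7) = 7
  sig12 = max2(7, -6) = 7
  sig13 = min2(7, 7) = 7
  sig14 = sub(0, 7) = -7
  sig17 = max2(7, 1) = 7
  sig18 = if0(sig14=-7 -> else branch sig4) = 7
  sig19 = max2(7, 7) = 7

Propagation after the edit:
  sig1: runs — src6 0->3; result 4.
  sig4: runs — sig1 1->4; result 10.
  sig6: runs — sig4 7->10; result 10.
  sig8: runs — sig6 7->10; result 10.
  sig9: runs — sig4 7->10; sig6 7->10; result 10.
  sig10: runs — sig8 7->10; sig9 7->10; result 10.
  sig12: runs — sig9 7->10; result 10.
  sig13: runs — sig10 7->10; sig4 7->10; result 10.
  sig14: runs — src6 0->3; sig13 7->10; result -7 (same value as before).
  sig17: runs — sig12 7->10; sig1 1->4; result 10.
  sig18: runs — sig4 7->10; result 10.
  sig19: runs — sig18 7->10; sig17 7->10; result 10.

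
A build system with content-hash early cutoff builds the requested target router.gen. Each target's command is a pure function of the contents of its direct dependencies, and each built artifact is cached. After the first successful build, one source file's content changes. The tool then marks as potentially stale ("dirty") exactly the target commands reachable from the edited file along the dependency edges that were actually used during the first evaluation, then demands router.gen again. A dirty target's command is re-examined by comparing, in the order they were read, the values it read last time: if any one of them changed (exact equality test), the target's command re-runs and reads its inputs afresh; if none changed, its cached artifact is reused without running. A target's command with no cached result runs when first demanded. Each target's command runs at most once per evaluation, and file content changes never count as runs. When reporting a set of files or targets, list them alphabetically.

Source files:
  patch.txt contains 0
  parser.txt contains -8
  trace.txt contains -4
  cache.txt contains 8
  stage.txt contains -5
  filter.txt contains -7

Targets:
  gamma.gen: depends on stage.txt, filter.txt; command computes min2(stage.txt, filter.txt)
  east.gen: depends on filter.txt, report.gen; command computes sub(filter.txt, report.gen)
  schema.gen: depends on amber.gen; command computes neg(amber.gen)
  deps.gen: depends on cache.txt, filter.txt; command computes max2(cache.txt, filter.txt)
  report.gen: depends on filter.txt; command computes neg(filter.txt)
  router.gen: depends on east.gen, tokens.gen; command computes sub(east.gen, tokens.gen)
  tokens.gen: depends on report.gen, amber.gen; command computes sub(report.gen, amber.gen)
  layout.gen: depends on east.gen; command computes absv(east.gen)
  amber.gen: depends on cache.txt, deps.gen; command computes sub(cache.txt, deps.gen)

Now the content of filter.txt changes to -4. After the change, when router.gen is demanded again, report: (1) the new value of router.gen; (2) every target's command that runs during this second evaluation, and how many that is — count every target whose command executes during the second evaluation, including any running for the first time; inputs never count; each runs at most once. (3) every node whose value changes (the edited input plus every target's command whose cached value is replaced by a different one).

First evaluation (everything demanded from the output):
  deps.gen = max2(8, -7) = 8
  amber.gen = sub(8, 8) = 0
  report.gen = neg(-7) = 7
  east.gen = sub(-7, 7) = -14
  tokens.gen = sub(7, 0) = 7
  router.gen = sub(-14, 7) = -21

Propagation after the edit:
  deps.gen: runs — filter.txt -7->-4; result 8 (same value as before).
  amber.gen: checked — values it read are unchanged (cache.txt unchanged, deps.gen unchanged); reused cached 0 without running.
  report.gen: runs — filter.txt -7->-4; result 4.
  east.gen: runs — filter.txt -7->-4; report.gen 7->4; result -8.
  tokens.gen: runs — report.gen 7->4; result 4.
  router.gen: runs — east.gen -14->-8; tokens.gen 7->4; result -12.

Key observation: the cutoff stops propagation at amber.gen — its inputs' values are unchanged, so it reuses its cache.

New value of router.gen: -12.
Target commands that run: deps.gen, east.gen, report.gen, router.gen, tokens.gen — 5 in total.
Values that change: east.gen, filter.txt, report.gen, router.gen, tokens.gen.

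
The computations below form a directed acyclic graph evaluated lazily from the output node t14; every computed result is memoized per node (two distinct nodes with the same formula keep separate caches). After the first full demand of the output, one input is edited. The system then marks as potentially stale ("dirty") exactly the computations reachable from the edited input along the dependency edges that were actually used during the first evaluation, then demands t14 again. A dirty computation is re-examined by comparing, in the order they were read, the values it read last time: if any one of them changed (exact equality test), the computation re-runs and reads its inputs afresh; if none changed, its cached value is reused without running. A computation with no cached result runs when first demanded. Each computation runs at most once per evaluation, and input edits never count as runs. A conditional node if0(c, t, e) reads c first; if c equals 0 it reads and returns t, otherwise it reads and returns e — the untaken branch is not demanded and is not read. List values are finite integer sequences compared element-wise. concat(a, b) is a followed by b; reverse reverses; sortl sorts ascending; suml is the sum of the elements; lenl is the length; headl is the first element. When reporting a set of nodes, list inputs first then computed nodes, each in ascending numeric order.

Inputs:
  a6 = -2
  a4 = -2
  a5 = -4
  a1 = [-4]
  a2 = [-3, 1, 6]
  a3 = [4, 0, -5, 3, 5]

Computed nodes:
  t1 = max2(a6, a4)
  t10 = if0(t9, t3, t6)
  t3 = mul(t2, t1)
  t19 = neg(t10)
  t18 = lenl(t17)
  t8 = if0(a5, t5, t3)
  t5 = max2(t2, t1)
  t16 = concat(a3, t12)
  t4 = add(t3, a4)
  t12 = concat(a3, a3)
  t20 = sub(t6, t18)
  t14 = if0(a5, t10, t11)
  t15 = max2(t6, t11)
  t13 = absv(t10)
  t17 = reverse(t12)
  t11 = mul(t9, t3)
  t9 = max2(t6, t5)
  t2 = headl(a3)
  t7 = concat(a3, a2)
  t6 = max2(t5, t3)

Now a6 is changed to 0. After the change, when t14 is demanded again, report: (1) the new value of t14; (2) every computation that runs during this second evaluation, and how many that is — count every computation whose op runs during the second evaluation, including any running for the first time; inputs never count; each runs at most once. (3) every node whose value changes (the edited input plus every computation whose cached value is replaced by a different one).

Demanding t14 again yields 0.
6 computations run: t1, t3, t5, t6, t11, t14.
The nodes whose values change: a6, t1, t3, t11, t14.
Note where the cutoff bites: t9 is checked, finds nothing changed, and keeps its cache.

First demand of the output computes:
  t1 = max2(-2, -2) = -2
  t2 = headl([4, 0, -5, 3, 5]) = 4
  t3 = mul(4, -2) = -8
  t5 = max2(4, -2) = 4
  t6 = max2(4, -8) = 4
  t9 = max2(4, 4) = 4
  t11 = mul(4, -8) = -32
  t14 = if0(a5=-4 -> else branch t11) = -32

After the edit, cleaning proceeds:
  t1: a read changed (a6 -2->0) — executes, giving 0.
  t3: a read changed (t1 -2->0) — executes, giving 0.
  t5: a read changed (t1 -2->0) — executes, giving 4 — identical to its old value.
  t6: a read changed (t3 -8->0) — executes, giving 4 — identical to its old value.
  t9: dirty, but its reads are unchanged (t6 unchanged, t5 unchanged); cached 4 stands.
  t11: a read changed (t3 -8->0) — executes, giving 0.
  t14: a read changed (t11 -32->0) — executes, giving 0.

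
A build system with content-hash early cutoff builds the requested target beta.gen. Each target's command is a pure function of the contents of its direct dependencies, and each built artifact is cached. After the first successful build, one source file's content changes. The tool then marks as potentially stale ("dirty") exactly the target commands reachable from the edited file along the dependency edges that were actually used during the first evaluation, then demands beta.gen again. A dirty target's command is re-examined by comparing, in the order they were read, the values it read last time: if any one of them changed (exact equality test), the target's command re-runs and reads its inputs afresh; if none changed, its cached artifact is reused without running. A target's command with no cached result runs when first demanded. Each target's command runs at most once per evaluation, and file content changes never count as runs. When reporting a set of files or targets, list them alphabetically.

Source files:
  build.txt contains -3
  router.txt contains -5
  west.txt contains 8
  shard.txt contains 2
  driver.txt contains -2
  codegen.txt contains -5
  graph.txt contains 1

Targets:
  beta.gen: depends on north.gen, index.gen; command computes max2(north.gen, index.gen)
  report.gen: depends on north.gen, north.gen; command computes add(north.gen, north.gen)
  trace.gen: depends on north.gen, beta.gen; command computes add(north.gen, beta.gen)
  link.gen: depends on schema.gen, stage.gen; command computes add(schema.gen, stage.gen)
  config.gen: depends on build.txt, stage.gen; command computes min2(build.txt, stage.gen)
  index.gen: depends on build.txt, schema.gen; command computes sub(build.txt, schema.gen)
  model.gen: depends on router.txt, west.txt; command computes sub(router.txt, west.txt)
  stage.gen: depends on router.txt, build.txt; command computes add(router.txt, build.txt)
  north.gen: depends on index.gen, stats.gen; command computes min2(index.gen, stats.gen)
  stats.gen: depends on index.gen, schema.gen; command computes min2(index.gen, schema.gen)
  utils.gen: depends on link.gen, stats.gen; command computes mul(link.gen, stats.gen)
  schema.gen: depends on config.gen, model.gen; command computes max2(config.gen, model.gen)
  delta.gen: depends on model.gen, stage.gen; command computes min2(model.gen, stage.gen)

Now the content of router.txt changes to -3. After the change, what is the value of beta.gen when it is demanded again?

New value of beta.gen: 3.

First evaluation (everything demanded from the output):
  model.gen = sub(-5, 8) = -13
  stage.gen = add(-5, -3) = -8
  config.gen = min2(-3, -8) = -8
  schema.gen = max2(-8, -13) = -8
  index.gen = sub(-3, -8) = 5
  stats.gen = min2(5, -8) = -8
  north.gen = min2(5, -8) = -8
  beta.gen = max2(-8, 5) = 5

Propagation after the edit:
  model.gen: runs — router.txt -5->-3; result -11.
  stage.gen: runs — router.txt -5->-3; result -6.
  config.gen: runs — stage.gen -8->-6; result -6.
  schema.gen: runs — config.gen -8->-6; model.gen -13->-11; result -6.
  index.gen: runs — schema.gen -8->-6; result 3.
  stats.gen: runs — index.gen 5->3; schema.gen -8->-6; result -6.
  north.gen: runs — index.gen 5->3; stats.gen -8->-6; result -6.
  beta.gen: runs — north.gen -8->-6; index.gen 5->3; result 3.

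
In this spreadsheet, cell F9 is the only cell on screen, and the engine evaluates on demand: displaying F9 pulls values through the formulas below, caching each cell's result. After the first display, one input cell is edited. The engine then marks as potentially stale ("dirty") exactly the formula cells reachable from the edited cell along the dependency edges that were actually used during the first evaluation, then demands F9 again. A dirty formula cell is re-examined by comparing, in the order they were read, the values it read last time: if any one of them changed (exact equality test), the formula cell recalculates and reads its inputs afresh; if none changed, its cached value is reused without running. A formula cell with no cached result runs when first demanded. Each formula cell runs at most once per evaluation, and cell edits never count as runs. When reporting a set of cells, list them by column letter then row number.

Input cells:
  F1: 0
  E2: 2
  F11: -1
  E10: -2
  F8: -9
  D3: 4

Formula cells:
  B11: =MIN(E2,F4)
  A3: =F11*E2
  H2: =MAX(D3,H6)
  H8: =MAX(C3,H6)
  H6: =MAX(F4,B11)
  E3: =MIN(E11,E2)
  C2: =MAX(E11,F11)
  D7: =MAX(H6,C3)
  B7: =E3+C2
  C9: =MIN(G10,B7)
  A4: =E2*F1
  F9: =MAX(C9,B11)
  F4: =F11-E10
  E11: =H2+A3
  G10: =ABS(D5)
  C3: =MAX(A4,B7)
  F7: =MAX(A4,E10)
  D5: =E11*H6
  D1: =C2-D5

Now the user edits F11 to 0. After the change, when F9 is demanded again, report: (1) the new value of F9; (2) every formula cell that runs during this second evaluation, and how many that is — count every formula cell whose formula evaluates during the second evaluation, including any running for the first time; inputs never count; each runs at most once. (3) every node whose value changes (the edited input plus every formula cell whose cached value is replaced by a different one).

Initial pass — values computed on the first demand:
  A3 = -1 * 2 = -2
  F4 = -1 - -2 = 1
  B11 = MIN(2, 1) = 1
  H6 = MAX(1, 1) = 1
  H2 = MAX(4, 1) = 4
  E11 = 4 + -2 = 2
  C2 = MAX(2, -1) = 2
  D5 = 2 * 1 = 2
  E3 = MIN(2, 2) = 2
  B7 = 2 + 2 = 4
  G10 = ABS(2) = 2
  C9 = MIN(2, 4) = 2
  F9 = MAX(2, 1) = 2

Second demand — change propagation:
  A3: re-runs because F11 -1->0; new result 0.
  F4: re-runs because F11 -1->0; new result 2.
  B11: re-runs because F4 1->2; new result 2.
  H6: re-runs because F4 1->2; B11 1->2; new result 2.
  H2: re-runs because H6 1->2; new result 4 (unchanged).
  E11: re-runs because A3 -2->0; new result 4.
  C2: re-runs because E11 2->4; F11 -1->0; new result 4.
  D5: re-runs because E11 2->4; H6 1->2; new result 8.
  E3: re-runs because E11 2->4; new result 2 (unchanged).
  B7: re-runs because C2 2->4; new result 6.
  G10: re-runs because D5 2->8; new result 8.
  C9: re-runs because G10 2->8; B7 4->6; new result 6.
  F9: re-runs because C9 2->6; B11 1->2; new result 6.

F9 now evaluates to 6.
Run set: A3, B7, B11, C2, C9, D5, E3, E11, F4, F9, G10, H2, H6 (13 run).
Changed values: A3, B7, B11, C2, C9, D5, E11, F4, F9, F11, G10, H6.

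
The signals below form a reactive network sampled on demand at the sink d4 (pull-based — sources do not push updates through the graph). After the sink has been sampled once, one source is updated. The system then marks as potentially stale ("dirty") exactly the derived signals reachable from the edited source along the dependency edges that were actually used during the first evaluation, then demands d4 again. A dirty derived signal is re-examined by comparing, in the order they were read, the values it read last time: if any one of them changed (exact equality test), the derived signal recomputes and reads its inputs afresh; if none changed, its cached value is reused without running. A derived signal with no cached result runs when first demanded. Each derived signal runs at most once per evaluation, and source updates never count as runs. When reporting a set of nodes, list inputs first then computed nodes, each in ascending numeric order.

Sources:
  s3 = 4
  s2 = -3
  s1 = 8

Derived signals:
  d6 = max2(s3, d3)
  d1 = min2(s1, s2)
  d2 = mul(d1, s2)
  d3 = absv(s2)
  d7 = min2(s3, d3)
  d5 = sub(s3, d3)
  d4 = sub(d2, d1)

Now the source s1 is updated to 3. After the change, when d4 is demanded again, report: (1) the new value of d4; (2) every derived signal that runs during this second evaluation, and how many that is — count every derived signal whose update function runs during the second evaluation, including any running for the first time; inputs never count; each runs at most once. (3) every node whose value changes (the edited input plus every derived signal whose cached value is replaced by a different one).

d4 now evaluates to 12.
Run set: d1 (1 run).
Changed values: s1.
The important point: d1 recomputes to an identical value, and the output ends up unchanged.

Initial pass — values computed on the first demand:
  d1 = min2(8, -3) = -3
  d2 = mul(-3, -3) = 9
  d4 = sub(9, -3) = 12

Second demand — change propagation:
  d1: re-runs because s1 8->3; new result -3 (unchanged).
  d2: re-examined; everything it read last time is the same (d1 unchanged, s2 unchanged) — cache 9 kept, no run.
  d4: re-examined; everything it read last time is the same (d2 unchanged, d1 unchanged) — cache 12 kept, no run.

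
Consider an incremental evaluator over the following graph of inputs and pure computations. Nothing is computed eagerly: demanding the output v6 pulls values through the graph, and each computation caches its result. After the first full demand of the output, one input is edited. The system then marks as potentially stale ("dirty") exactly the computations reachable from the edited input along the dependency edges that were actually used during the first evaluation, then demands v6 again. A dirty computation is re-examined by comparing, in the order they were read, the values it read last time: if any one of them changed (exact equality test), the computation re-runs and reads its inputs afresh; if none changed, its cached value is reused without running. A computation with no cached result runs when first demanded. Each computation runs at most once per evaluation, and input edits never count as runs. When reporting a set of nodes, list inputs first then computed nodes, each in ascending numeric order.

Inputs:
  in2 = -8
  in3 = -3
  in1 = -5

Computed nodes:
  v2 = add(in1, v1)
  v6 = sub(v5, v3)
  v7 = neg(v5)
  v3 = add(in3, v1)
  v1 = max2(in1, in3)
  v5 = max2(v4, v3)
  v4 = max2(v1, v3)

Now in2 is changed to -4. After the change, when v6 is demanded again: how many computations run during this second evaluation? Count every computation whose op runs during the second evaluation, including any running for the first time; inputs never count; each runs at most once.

Initial pass — values computed on the first demand:
  v1 = max2(-5, -3) = -3
  v3 = add(-3, -3) = -6
  v4 = max2(-3, -6) = -3
  v5 = max2(-3, -6) = -3
  v6 = sub(-3, -6) = 3

Second demand — change propagation:
  no demanded computation ever read in2, so the edit dirties nothing and nothing runs.

The important point: nothing the output needs ever reads in2, so the edit is invisible to it.

Run set: none (0 run).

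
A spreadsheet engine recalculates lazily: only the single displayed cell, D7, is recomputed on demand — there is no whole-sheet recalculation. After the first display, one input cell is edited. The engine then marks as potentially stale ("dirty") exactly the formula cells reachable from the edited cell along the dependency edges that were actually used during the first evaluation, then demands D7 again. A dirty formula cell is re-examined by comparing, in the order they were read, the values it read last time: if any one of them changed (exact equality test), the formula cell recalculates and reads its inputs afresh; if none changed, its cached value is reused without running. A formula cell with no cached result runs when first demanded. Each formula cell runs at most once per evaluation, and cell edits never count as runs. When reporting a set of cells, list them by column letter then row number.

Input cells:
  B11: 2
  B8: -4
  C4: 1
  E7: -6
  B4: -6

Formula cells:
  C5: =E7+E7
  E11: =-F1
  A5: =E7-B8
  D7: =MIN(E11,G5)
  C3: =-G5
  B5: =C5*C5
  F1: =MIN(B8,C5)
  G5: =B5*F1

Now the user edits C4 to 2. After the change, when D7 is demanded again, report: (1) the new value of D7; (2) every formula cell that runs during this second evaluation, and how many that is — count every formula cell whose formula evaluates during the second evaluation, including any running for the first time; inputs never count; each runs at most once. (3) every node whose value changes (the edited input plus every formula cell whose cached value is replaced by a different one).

New value of D7: -1728.
Formula cells that run: none — 0 in total.
Values that change: C4.
Key observation: C4 is never demanded by the output, so the edit triggers no recomputation at all.

First evaluation (everything demanded from the output):
  C5 = -6 + -6 = -12
  B5 = -12 * -12 = 144
  F1 = MIN(-4, -12) = -12
  E11 = -(-12) = 12
  G5 = 144 * -12 = -1728
  D7 = MIN(12, -1728) = -1728

Propagation after the edit:
  C4 feeds no computation that the output demands — nothing is marked dirty and nothing runs.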